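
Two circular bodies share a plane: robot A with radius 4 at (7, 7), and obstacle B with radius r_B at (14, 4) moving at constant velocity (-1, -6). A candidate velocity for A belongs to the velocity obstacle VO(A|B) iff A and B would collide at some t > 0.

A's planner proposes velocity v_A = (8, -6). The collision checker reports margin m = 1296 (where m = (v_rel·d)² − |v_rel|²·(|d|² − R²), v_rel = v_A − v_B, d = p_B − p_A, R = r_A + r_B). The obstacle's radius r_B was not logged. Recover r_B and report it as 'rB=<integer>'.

m = 1296
d = (7, -3);  v_rel = (9, 0),  |v_rel|² = 81
v_rel×d = (9)·(-3) − (0)·(7) = -27
since m = R²·81 − (-27)²:  R² = (729 + 1296) / 81 = 25
R = √25 = 5  ⇒  r_B = 5 − 4 = 1

rB=1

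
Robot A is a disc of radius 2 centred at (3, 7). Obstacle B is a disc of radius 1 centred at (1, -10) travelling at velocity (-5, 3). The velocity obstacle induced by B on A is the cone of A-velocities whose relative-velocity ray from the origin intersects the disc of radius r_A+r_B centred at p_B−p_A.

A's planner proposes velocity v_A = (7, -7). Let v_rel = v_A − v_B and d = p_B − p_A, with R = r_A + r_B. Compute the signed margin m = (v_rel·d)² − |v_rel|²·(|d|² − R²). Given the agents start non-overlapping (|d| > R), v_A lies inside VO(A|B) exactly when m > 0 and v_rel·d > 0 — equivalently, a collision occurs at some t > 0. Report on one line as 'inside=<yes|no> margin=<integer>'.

d = (-2, -17),  |d|² = 293;  R = 2+1 = 3,  c = 293−3² = 284
v_rel = (12, -10),  |v_rel|² = 244;  v_rel·d = (12)·(-2) + (-10)·(-17) = 146
244·t² − 292·t + 284 = 0  ⇒  m = 146² − 244·284 = -47980
m = -47980 < 0,  v_rel·d = 146 > 0  ⇒  outside

inside=no margin=-47980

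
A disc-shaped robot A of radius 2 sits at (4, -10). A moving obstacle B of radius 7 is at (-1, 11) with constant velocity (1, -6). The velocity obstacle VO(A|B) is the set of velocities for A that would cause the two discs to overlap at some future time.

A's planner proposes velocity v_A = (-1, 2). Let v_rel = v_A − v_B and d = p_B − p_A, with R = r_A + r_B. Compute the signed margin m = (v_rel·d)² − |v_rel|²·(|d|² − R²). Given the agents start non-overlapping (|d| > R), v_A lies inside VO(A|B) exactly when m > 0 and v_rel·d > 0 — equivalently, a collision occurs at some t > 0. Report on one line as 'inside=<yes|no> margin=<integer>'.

d = (-5, 21),  |d|² = 466;  R = 2+7 = 9,  c = 466−9² = 385
v_rel = (-2, 8),  |v_rel|² = 68;  v_rel·d = (-2)·(-5) + (8)·(21) = 178
68·t² − 356·t + 385 = 0  ⇒  m = 178² − 68·385 = 5504
m = 5504 > 0,  v_rel·d = 178 > 0  ⇒  inside

inside=yes margin=5504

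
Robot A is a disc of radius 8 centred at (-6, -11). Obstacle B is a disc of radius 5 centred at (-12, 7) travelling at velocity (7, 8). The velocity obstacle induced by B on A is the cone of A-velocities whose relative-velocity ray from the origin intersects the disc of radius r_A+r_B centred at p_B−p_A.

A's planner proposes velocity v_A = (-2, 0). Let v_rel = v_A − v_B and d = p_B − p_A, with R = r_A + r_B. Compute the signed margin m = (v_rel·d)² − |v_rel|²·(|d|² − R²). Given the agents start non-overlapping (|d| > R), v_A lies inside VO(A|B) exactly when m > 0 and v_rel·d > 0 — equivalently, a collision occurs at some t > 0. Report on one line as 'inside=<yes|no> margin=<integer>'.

d = (-6, 18),  |d|² = 360;  R = 8+5 = 13,  c = 360−13² = 191
v_rel = (-9, -8),  |v_rel|² = 145;  v_rel·d = (-9)·(-6) + (-8)·(18) = -90
145·t² + 180·t + 191 = 0  ⇒  m = (-90)² − 145·191 = -19595
m = -19595 < 0,  v_rel·d = -90 < 0  ⇒  outside

inside=no margin=-19595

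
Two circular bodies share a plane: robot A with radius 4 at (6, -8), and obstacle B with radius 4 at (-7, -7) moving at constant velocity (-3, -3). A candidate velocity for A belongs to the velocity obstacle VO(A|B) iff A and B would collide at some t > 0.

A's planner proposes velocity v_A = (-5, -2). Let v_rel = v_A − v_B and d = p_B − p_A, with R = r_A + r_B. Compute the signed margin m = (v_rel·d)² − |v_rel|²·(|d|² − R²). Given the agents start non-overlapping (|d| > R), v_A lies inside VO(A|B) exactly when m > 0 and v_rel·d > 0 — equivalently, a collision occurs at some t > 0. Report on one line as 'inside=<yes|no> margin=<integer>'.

d = (-13, 1),  |d|² = 170;  R = 4+4 = 8,  c = 170−8² = 106
v_rel = (-2, 1),  |v_rel|² = 5;  v_rel·d = (-2)·(-13) + (1)·(1) = 27
5·t² − 54·t + 106 = 0  ⇒  m = 27² − 5·106 = 199
m = 199 > 0,  v_rel·d = 27 > 0  ⇒  inside

inside=yes margin=199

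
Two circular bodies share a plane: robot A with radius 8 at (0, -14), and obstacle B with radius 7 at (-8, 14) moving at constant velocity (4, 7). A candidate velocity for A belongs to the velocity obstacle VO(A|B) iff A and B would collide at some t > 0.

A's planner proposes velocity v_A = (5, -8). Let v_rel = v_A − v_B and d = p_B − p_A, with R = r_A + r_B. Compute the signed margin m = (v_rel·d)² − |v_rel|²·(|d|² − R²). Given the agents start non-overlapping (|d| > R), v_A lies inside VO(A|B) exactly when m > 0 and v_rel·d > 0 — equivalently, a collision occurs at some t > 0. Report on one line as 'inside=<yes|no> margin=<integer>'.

d = (-8, 28),  |d|² = 848;  R = 8+7 = 15,  c = 848−15² = 623
v_rel = (1, -15),  |v_rel|² = 226;  v_rel·d = (1)·(-8) + (-15)·(28) = -428
226·t² + 856·t + 623 = 0  ⇒  m = (-428)² − 226·623 = 42386
m = 42386 > 0,  v_rel·d = -428 < 0  ⇒  outside

inside=no margin=42386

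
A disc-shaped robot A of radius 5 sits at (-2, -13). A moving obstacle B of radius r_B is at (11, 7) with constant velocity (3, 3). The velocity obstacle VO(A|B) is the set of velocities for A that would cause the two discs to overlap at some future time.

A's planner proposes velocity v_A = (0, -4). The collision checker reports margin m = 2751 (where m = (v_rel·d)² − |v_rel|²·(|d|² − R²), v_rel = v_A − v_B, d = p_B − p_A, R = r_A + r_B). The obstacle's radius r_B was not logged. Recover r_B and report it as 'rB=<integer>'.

m = 2751
d = (13, 20);  v_rel = (-3, -7),  |v_rel|² = 58
v_rel×d = (-3)·(20) − (-7)·(13) = 31
since m = R²·58 − 31²:  R² = (961 + 2751) / 58 = 64
R = √64 = 8  ⇒  r_B = 8 − 5 = 3

rB=3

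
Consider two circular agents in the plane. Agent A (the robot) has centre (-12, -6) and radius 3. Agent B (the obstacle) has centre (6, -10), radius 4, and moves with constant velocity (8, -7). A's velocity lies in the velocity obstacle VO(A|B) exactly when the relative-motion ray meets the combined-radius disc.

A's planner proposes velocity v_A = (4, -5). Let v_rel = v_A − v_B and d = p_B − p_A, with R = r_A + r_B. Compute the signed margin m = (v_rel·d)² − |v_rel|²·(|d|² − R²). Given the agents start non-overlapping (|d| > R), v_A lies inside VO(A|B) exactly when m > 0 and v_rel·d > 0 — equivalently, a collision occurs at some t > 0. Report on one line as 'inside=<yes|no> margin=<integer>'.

d = (18, -4),  |d|² = 340;  R = 3+4 = 7,  c = 340−7² = 291
v_rel = (-4, 2),  |v_rel|² = 20;  v_rel·d = (-4)·(18) + (2)·(-4) = -80
20·t² + 160·t + 291 = 0  ⇒  m = (-80)² − 20·291 = 580
m = 580 > 0,  v_rel·d = -80 < 0  ⇒  outside

inside=no margin=580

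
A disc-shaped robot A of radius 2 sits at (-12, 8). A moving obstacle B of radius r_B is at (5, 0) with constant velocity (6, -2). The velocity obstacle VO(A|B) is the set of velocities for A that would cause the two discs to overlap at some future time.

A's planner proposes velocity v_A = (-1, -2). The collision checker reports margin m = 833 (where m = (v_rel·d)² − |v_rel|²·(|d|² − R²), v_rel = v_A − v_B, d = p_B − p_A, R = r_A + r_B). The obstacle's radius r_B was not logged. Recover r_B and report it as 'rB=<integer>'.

m = 833
d = (17, -8);  v_rel = (-7, 0),  |v_rel|² = 49
v_rel×d = (-7)·(-8) − (0)·(17) = 56
since m = R²·49 − 56²:  R² = (3136 + 833) / 49 = 81
R = √81 = 9  ⇒  r_B = 9 − 2 = 7

rB=7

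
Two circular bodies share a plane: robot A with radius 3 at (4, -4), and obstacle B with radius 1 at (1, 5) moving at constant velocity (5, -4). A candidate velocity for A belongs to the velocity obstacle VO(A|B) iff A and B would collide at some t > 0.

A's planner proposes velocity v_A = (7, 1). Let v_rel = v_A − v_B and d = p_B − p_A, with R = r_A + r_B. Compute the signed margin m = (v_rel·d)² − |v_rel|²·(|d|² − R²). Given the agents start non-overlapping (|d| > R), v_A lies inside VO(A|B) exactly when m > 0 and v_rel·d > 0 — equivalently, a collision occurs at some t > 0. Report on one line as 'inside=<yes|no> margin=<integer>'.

d = (-3, 9),  |d|² = 90;  R = 3+1 = 4,  c = 90−4² = 74
v_rel = (2, 5),  |v_rel|² = 29;  v_rel·d = (2)·(-3) + (5)·(9) = 39
29·t² − 78·t + 74 = 0  ⇒  m = 39² − 29·74 = -625
m = -625 < 0,  v_rel·d = 39 > 0  ⇒  outside

inside=no margin=-625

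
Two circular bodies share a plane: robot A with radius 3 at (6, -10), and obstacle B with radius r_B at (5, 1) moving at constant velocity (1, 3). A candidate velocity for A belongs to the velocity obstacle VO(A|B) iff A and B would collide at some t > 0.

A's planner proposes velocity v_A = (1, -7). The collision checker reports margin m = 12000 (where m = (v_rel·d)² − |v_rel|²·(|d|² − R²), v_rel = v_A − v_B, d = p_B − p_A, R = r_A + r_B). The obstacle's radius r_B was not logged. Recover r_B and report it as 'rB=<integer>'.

m = 12000
d = (-1, 11);  v_rel = (0, -10),  |v_rel|² = 100
v_rel×d = (0)·(11) − (-10)·(-1) = -10
since m = R²·100 − (-10)²:  R² = (100 + 12000) / 100 = 121
R = √121 = 11  ⇒  r_B = 11 − 3 = 8

rB=8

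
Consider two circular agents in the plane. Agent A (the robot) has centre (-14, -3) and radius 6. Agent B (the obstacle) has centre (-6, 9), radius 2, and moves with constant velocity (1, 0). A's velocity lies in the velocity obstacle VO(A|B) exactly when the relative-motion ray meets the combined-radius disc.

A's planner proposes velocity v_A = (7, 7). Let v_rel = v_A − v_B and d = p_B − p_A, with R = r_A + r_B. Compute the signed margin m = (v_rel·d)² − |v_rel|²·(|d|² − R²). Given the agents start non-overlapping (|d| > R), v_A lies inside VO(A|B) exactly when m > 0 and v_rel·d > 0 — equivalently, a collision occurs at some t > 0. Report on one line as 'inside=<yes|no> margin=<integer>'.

d = (8, 12),  |d|² = 208;  R = 6+2 = 8,  c = 208−8² = 144
v_rel = (6, 7),  |v_rel|² = 85;  v_rel·d = (6)·(8) + (7)·(12) = 132
85·t² − 264·t + 144 = 0  ⇒  m = 132² − 85·144 = 5184
m = 5184 > 0,  v_rel·d = 132 > 0  ⇒  inside

inside=yes margin=5184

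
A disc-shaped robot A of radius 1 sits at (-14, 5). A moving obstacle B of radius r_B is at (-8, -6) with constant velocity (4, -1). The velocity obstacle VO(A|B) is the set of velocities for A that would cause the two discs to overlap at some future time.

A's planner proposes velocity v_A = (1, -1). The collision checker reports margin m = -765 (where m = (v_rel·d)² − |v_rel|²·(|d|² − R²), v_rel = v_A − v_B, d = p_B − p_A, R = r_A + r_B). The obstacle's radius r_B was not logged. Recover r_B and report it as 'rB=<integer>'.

m = -765
d = (6, -11);  v_rel = (-3, 0),  |v_rel|² = 9
v_rel×d = (-3)·(-11) − (0)·(6) = 33
since m = R²·9 − 33²:  R² = (1089 + -765) / 9 = 36
R = √36 = 6  ⇒  r_B = 6 − 1 = 5

rB=5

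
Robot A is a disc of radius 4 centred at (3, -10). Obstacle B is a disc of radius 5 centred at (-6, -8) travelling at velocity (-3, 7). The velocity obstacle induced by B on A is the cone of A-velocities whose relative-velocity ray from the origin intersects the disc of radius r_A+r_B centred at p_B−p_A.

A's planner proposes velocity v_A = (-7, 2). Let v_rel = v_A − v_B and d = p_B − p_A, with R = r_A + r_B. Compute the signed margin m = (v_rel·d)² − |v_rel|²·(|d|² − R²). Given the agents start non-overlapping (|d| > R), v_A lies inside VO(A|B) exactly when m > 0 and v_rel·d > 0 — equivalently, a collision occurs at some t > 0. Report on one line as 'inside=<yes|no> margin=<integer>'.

d = (-9, 2),  |d|² = 85;  R = 4+5 = 9,  c = 85−9² = 4
v_rel = (-4, -5),  |v_rel|² = 41;  v_rel·d = (-4)·(-9) + (-5)·(2) = 26
41·t² − 52·t + 4 = 0  ⇒  m = 26² − 41·4 = 512
m = 512 > 0,  v_rel·d = 26 > 0  ⇒  inside

inside=yes margin=512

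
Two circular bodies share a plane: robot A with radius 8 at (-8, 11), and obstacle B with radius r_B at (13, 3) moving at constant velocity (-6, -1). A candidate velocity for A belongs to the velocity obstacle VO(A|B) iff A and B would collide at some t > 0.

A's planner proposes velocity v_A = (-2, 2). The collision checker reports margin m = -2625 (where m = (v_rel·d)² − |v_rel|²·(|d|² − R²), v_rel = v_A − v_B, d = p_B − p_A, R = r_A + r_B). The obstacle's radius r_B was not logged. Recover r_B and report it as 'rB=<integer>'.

m = -2625
d = (21, -8);  v_rel = (4, 3),  |v_rel|² = 25
v_rel×d = (4)·(-8) − (3)·(21) = -95
since m = R²·25 − (-95)²:  R² = (9025 + -2625) / 25 = 256
R = √256 = 16  ⇒  r_B = 16 − 8 = 8

rB=8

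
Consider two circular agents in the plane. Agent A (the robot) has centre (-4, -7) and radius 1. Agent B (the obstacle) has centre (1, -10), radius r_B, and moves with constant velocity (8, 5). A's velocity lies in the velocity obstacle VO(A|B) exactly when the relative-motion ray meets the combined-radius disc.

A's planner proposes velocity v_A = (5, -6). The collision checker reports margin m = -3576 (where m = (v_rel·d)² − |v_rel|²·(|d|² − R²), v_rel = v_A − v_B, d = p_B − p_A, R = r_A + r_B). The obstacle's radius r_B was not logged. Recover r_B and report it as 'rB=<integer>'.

m = -3576
d = (5, -3);  v_rel = (-3, -11),  |v_rel|² = 130
v_rel×d = (-3)·(-3) − (-11)·(5) = 64
since m = R²·130 − 64²:  R² = (4096 + -3576) / 130 = 4
R = √4 = 2  ⇒  r_B = 2 − 1 = 1

rB=1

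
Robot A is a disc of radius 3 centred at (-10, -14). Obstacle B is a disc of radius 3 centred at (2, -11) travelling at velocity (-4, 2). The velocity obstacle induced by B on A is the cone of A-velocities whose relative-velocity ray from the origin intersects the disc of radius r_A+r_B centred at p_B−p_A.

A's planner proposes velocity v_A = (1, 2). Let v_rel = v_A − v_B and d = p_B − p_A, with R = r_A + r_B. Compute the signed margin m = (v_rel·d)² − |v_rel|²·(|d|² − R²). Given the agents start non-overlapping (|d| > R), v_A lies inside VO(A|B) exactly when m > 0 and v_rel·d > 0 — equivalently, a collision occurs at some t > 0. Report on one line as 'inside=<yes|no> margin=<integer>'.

d = (12, 3),  |d|² = 153;  R = 3+3 = 6,  c = 153−6² = 117
v_rel = (5, 0),  |v_rel|² = 25;  v_rel·d = (5)·(12) + (0)·(3) = 60
25·t² − 120·t + 117 = 0  ⇒  m = 60² − 25·117 = 675
m = 675 > 0,  v_rel·d = 60 > 0  ⇒  inside

inside=yes margin=675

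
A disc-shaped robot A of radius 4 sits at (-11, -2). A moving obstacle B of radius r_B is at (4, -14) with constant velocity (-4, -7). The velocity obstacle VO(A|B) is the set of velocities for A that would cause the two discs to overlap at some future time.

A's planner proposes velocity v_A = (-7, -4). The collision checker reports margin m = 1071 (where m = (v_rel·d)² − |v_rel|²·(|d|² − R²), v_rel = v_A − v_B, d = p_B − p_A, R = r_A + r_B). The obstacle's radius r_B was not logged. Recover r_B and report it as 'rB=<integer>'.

m = 1071
d = (15, -12);  v_rel = (-3, 3),  |v_rel|² = 18
v_rel×d = (-3)·(-12) − (3)·(15) = -9
since m = R²·18 − (-9)²:  R² = (81 + 1071) / 18 = 64
R = √64 = 8  ⇒  r_B = 8 − 4 = 4

rB=4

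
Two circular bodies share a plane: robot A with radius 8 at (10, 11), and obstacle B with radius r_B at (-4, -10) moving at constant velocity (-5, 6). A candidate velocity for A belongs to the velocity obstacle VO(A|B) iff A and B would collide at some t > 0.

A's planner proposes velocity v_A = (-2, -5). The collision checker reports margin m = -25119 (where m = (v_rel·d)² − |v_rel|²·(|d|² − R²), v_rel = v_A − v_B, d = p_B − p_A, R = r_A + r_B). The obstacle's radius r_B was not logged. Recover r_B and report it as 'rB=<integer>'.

m = -25119
d = (-14, -21);  v_rel = (3, -11),  |v_rel|² = 130
v_rel×d = (3)·(-21) − (-11)·(-14) = -217
since m = R²·130 − (-217)²:  R² = (47089 + -25119) / 130 = 169
R = √169 = 13  ⇒  r_B = 13 − 8 = 5

rB=5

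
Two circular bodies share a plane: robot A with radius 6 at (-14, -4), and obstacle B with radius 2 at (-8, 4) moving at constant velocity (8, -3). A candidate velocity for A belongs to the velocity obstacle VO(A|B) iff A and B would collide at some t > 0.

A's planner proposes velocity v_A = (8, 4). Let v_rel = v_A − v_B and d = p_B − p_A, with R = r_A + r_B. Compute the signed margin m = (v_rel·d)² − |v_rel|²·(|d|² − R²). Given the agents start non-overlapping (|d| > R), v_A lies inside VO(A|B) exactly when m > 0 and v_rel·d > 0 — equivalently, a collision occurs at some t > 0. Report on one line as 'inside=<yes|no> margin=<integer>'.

d = (6, 8),  |d|² = 100;  R = 6+2 = 8,  c = 100−8² = 36
v_rel = (0, 7),  |v_rel|² = 49;  v_rel·d = (0)·(6) + (7)·(8) = 56
49·t² − 112·t + 36 = 0  ⇒  m = 56² − 49·36 = 1372
m = 1372 > 0,  v_rel·d = 56 > 0  ⇒  inside

inside=yes margin=1372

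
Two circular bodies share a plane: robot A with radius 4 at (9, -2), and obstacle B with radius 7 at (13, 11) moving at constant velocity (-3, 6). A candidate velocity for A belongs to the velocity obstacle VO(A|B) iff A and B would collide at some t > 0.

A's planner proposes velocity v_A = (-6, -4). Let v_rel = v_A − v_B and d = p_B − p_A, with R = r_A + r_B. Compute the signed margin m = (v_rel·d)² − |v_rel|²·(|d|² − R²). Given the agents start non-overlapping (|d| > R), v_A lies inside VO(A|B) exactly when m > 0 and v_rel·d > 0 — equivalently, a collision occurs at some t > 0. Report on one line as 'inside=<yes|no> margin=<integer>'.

d = (4, 13),  |d|² = 185;  R = 4+7 = 11,  c = 185−11² = 64
v_rel = (-3, -10),  |v_rel|² = 109;  v_rel·d = (-3)·(4) + (-10)·(13) = -142
109·t² + 284·t + 64 = 0  ⇒  m = (-142)² − 109·64 = 13188
m = 13188 > 0,  v_rel·d = -142 < 0  ⇒  outside

inside=no margin=13188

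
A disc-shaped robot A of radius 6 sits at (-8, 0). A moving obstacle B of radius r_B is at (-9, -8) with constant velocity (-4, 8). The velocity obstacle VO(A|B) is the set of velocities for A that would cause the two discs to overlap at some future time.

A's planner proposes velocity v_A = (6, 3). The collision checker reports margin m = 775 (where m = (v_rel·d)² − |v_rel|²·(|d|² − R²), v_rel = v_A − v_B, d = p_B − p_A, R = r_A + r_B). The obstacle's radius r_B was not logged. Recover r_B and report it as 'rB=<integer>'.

m = 775
d = (-1, -8);  v_rel = (10, -5),  |v_rel|² = 125
v_rel×d = (10)·(-8) − (-5)·(-1) = -85
since m = R²·125 − (-85)²:  R² = (7225 + 775) / 125 = 64
R = √64 = 8  ⇒  r_B = 8 − 6 = 2

rB=2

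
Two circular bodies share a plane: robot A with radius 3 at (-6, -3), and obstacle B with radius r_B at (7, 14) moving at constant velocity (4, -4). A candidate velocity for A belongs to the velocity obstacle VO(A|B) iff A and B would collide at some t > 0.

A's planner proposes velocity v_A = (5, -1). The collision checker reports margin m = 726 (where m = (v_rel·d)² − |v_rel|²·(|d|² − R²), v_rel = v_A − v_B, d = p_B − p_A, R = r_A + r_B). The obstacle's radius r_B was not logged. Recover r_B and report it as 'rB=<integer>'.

m = 726
d = (13, 17);  v_rel = (1, 3),  |v_rel|² = 10
v_rel×d = (1)·(17) − (3)·(13) = -22
since m = R²·10 − (-22)²:  R² = (484 + 726) / 10 = 121
R = √121 = 11  ⇒  r_B = 11 − 3 = 8

rB=8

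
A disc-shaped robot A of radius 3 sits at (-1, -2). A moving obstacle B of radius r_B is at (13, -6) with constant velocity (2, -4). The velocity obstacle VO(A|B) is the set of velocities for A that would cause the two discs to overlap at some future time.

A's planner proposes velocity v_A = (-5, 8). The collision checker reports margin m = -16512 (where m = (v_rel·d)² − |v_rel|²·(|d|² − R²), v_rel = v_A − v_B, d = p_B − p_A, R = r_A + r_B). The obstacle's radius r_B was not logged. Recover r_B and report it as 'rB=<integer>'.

m = -16512
d = (14, -4);  v_rel = (-7, 12),  |v_rel|² = 193
v_rel×d = (-7)·(-4) − (12)·(14) = -140
since m = R²·193 − (-140)²:  R² = (19600 + -16512) / 193 = 16
R = √16 = 4  ⇒  r_B = 4 − 3 = 1

rB=1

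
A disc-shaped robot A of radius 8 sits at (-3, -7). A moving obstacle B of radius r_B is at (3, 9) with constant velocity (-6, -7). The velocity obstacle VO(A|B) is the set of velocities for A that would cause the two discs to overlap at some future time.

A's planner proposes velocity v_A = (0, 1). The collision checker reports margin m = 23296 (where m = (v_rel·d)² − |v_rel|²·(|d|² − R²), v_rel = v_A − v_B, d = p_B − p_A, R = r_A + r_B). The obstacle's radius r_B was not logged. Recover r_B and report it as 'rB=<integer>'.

m = 23296
d = (6, 16);  v_rel = (6, 8),  |v_rel|² = 100
v_rel×d = (6)·(16) − (8)·(6) = 48
since m = R²·100 − 48²:  R² = (2304 + 23296) / 100 = 256
R = √256 = 16  ⇒  r_B = 16 − 8 = 8

rB=8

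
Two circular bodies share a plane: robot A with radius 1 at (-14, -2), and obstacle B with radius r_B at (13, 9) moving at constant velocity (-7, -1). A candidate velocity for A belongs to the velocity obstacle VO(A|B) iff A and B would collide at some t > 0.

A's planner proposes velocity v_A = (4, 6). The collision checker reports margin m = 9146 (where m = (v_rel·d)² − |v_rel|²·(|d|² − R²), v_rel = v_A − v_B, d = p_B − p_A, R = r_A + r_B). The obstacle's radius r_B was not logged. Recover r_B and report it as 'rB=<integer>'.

m = 9146
d = (27, 11);  v_rel = (11, 7),  |v_rel|² = 170
v_rel×d = (11)·(11) − (7)·(27) = -68
since m = R²·170 − (-68)²:  R² = (4624 + 9146) / 170 = 81
R = √81 = 9  ⇒  r_B = 9 − 1 = 8

rB=8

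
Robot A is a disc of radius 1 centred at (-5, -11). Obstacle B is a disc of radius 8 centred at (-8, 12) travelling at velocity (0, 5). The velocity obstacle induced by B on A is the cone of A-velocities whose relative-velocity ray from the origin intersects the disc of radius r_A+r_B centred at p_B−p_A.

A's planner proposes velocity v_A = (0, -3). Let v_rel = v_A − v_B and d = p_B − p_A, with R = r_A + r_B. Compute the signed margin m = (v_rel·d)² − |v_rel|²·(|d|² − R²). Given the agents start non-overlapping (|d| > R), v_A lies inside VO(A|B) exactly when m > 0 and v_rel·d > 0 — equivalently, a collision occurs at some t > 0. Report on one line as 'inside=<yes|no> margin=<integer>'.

d = (-3, 23),  |d|² = 538;  R = 1+8 = 9,  c = 538−9² = 457
v_rel = (0, -8),  |v_rel|² = 64;  v_rel·d = (0)·(-3) + (-8)·(23) = -184
64·t² + 368·t + 457 = 0  ⇒  m = (-184)² − 64·457 = 4608
m = 4608 > 0,  v_rel·d = -184 < 0  ⇒  outside

inside=no margin=4608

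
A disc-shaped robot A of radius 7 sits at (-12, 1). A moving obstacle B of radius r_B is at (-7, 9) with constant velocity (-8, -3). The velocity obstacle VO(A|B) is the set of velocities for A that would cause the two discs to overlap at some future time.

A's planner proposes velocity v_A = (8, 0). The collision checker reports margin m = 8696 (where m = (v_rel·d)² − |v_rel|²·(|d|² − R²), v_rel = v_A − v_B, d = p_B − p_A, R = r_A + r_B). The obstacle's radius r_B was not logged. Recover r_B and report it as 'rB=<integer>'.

m = 8696
d = (5, 8);  v_rel = (16, 3),  |v_rel|² = 265
v_rel×d = (16)·(8) − (3)·(5) = 113
since m = R²·265 − 113²:  R² = (12769 + 8696) / 265 = 81
R = √81 = 9  ⇒  r_B = 9 − 7 = 2

rB=2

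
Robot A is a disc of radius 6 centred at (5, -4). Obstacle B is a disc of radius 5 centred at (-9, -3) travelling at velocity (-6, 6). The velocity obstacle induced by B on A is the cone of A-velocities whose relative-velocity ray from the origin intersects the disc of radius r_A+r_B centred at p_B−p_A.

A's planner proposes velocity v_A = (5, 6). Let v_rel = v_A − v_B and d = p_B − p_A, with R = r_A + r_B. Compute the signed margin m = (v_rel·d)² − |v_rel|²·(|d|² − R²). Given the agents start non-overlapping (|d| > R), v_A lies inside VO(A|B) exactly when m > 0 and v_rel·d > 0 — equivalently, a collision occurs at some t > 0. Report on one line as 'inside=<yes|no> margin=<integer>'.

d = (-14, 1),  |d|² = 197;  R = 6+5 = 11,  c = 197−11² = 76
v_rel = (11, 0),  |v_rel|² = 121;  v_rel·d = (11)·(-14) + (0)·(1) = -154
121·t² + 308·t + 76 = 0  ⇒  m = (-154)² − 121·76 = 14520
m = 14520 > 0,  v_rel·d = -154 < 0  ⇒  outside

inside=no margin=14520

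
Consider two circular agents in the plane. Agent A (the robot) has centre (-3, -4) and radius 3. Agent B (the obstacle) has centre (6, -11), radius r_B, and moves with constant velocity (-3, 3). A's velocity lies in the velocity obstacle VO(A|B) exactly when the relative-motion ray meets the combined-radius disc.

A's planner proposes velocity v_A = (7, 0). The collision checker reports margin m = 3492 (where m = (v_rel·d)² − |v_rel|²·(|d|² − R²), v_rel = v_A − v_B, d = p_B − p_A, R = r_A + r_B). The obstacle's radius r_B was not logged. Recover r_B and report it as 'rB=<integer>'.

m = 3492
d = (9, -7);  v_rel = (10, -3),  |v_rel|² = 109
v_rel×d = (10)·(-7) − (-3)·(9) = -43
since m = R²·109 − (-43)²:  R² = (1849 + 3492) / 109 = 49
R = √49 = 7  ⇒  r_B = 7 − 3 = 4

rB=4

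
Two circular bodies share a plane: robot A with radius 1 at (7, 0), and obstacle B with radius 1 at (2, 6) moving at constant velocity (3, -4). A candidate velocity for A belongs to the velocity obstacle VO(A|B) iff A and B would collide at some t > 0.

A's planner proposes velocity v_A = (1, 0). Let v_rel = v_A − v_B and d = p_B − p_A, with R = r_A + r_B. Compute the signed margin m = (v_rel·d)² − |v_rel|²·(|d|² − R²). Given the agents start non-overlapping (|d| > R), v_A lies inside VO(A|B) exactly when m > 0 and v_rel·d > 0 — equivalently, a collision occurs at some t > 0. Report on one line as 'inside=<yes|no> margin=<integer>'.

d = (-5, 6),  |d|² = 61;  R = 1+1 = 2,  c = 61−2² = 57
v_rel = (-2, 4),  |v_rel|² = 20;  v_rel·d = (-2)·(-5) + (4)·(6) = 34
20·t² − 68·t + 57 = 0  ⇒  m = 34² − 20·57 = 16
m = 16 > 0,  v_rel·d = 34 > 0  ⇒  inside

inside=yes margin=16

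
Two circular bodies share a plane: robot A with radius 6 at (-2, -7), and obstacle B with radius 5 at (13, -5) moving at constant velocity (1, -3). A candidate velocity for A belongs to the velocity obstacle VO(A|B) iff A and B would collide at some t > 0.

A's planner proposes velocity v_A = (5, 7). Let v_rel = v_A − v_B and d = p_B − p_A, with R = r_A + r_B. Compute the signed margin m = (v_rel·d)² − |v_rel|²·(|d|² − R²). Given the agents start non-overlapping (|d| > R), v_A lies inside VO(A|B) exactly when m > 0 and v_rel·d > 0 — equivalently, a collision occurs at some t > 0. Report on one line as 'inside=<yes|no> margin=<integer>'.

d = (15, 2),  |d|² = 229;  R = 6+5 = 11,  c = 229−11² = 108
v_rel = (4, 10),  |v_rel|² = 116;  v_rel·d = (4)·(15) + (10)·(2) = 80
116·t² − 160·t + 108 = 0  ⇒  m = 80² − 116·108 = -6128
m = -6128 < 0,  v_rel·d = 80 > 0  ⇒  outside

inside=no margin=-6128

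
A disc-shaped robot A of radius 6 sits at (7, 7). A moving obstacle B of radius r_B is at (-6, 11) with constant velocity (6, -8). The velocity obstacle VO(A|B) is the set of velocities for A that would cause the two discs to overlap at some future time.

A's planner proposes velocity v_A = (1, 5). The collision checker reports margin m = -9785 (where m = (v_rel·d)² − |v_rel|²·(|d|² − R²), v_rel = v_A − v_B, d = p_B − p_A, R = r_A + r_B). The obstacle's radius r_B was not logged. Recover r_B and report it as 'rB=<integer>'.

m = -9785
d = (-13, 4);  v_rel = (-5, 13),  |v_rel|² = 194
v_rel×d = (-5)·(4) − (13)·(-13) = 149
since m = R²·194 − 149²:  R² = (22201 + -9785) / 194 = 64
R = √64 = 8  ⇒  r_B = 8 − 6 = 2

rB=2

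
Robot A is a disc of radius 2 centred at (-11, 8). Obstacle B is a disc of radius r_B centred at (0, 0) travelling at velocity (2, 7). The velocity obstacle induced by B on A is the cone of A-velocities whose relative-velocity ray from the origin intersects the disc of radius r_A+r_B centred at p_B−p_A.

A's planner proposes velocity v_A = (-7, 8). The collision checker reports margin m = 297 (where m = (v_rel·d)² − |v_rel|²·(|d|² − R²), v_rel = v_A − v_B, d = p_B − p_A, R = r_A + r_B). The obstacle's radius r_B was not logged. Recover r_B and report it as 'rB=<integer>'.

m = 297
d = (11, -8);  v_rel = (-9, 1),  |v_rel|² = 82
v_rel×d = (-9)·(-8) − (1)·(11) = 61
since m = R²·82 − 61²:  R² = (3721 + 297) / 82 = 49
R = √49 = 7  ⇒  r_B = 7 − 2 = 5

rB=5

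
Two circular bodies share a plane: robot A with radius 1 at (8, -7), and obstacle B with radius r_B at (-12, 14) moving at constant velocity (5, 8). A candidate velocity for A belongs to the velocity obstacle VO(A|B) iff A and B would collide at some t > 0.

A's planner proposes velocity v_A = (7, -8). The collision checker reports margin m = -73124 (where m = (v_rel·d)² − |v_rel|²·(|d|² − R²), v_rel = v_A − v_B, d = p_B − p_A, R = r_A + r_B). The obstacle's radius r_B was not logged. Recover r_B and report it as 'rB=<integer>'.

m = -73124
d = (-20, 21);  v_rel = (2, -16),  |v_rel|² = 260
v_rel×d = (2)·(21) − (-16)·(-20) = -278
since m = R²·260 − (-278)²:  R² = (77284 + -73124) / 260 = 16
R = √16 = 4  ⇒  r_B = 4 − 1 = 3

rB=3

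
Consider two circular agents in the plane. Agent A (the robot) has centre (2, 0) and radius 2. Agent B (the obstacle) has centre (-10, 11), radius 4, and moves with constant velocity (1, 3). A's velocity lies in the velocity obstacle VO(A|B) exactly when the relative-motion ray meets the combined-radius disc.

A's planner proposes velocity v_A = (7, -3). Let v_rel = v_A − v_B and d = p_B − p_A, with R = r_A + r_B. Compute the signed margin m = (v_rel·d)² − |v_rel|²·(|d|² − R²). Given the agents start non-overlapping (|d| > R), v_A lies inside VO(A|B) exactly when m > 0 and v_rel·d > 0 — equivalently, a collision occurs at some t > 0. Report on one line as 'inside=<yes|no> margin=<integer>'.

d = (-12, 11),  |d|² = 265;  R = 2+4 = 6,  c = 265−6² = 229
v_rel = (6, -6),  |v_rel|² = 72;  v_rel·d = (6)·(-12) + (-6)·(11) = -138
72·t² + 276·t + 229 = 0  ⇒  m = (-138)² − 72·229 = 2556
m = 2556 > 0,  v_rel·d = -138 < 0  ⇒  outside

inside=no margin=2556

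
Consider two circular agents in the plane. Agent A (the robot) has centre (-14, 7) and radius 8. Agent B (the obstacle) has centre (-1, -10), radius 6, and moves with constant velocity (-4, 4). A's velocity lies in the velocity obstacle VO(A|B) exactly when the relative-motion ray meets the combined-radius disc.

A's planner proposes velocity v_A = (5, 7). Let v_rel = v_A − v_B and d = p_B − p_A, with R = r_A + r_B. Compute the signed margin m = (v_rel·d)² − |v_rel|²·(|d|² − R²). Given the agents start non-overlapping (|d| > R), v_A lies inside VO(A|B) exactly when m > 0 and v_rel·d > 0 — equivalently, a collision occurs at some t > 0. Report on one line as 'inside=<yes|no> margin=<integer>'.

d = (13, -17),  |d|² = 458;  R = 8+6 = 14,  c = 458−14² = 262
v_rel = (9, 3),  |v_rel|² = 90;  v_rel·d = (9)·(13) + (3)·(-17) = 66
90·t² − 132·t + 262 = 0  ⇒  m = 66² − 90·262 = -19224
m = -19224 < 0,  v_rel·d = 66 > 0  ⇒  outside

inside=no margin=-19224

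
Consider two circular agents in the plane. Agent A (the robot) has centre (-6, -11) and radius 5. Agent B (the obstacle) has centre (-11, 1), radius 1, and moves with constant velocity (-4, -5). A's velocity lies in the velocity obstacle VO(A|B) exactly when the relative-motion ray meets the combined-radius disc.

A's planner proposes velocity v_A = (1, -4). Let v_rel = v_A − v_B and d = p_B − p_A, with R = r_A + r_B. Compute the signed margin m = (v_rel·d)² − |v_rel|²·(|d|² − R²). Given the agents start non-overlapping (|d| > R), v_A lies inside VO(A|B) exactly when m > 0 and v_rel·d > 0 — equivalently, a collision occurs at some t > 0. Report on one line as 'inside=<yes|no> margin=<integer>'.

d = (-5, 12),  |d|² = 169;  R = 5+1 = 6,  c = 169−6² = 133
v_rel = (5, 1),  |v_rel|² = 26;  v_rel·d = (5)·(-5) + (1)·(12) = -13
26·t² + 26·t + 133 = 0  ⇒  m = (-13)² − 26·133 = -3289
m = -3289 < 0,  v_rel·d = -13 < 0  ⇒  outside

inside=no margin=-3289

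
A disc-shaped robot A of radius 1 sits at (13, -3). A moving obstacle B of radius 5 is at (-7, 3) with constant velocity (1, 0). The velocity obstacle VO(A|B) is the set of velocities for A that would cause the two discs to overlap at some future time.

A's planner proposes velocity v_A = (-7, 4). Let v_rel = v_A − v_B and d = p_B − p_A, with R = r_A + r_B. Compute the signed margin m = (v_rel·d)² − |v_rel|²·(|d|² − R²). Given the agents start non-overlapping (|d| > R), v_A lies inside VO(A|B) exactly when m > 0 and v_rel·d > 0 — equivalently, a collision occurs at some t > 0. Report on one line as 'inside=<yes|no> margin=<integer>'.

d = (-20, 6),  |d|² = 436;  R = 1+5 = 6,  c = 436−6² = 400
v_rel = (-8, 4),  |v_rel|² = 80;  v_rel·d = (-8)·(-20) + (4)·(6) = 184
80·t² − 368·t + 400 = 0  ⇒  m = 184² − 80·400 = 1856
m = 1856 > 0,  v_rel·d = 184 > 0  ⇒  inside

inside=yes margin=1856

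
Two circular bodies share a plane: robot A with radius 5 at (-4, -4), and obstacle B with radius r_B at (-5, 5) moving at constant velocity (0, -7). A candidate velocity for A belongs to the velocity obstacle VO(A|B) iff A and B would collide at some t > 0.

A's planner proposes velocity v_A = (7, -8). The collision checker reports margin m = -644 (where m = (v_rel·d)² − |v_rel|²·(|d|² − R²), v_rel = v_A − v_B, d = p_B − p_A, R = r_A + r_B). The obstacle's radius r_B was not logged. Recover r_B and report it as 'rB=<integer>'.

m = -644
d = (-1, 9);  v_rel = (7, -1),  |v_rel|² = 50
v_rel×d = (7)·(9) − (-1)·(-1) = 62
since m = R²·50 − 62²:  R² = (3844 + -644) / 50 = 64
R = √64 = 8  ⇒  r_B = 8 − 5 = 3

rB=3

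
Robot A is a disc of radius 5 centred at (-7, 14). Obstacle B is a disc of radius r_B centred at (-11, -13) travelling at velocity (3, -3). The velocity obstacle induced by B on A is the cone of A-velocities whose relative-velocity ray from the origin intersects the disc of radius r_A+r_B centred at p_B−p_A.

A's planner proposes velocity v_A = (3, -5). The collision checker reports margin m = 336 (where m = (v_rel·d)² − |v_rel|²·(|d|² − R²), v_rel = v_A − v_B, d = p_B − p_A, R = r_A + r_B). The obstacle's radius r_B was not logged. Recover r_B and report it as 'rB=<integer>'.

m = 336
d = (-4, -27);  v_rel = (0, -2),  |v_rel|² = 4
v_rel×d = (0)·(-27) − (-2)·(-4) = -8
since m = R²·4 − (-8)²:  R² = (64 + 336) / 4 = 100
R = √100 = 10  ⇒  r_B = 10 − 5 = 5

rB=5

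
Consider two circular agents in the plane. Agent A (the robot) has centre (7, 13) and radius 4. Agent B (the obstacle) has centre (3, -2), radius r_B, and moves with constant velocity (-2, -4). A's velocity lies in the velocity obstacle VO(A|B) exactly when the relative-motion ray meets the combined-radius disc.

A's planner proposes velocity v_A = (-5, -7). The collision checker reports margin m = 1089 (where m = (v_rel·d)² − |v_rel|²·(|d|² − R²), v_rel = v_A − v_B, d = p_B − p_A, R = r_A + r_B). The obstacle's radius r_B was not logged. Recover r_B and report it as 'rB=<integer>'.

m = 1089
d = (-4, -15);  v_rel = (-3, -3),  |v_rel|² = 18
v_rel×d = (-3)·(-15) − (-3)·(-4) = 33
since m = R²·18 − 33²:  R² = (1089 + 1089) / 18 = 121
R = √121 = 11  ⇒  r_B = 11 − 4 = 7

rB=7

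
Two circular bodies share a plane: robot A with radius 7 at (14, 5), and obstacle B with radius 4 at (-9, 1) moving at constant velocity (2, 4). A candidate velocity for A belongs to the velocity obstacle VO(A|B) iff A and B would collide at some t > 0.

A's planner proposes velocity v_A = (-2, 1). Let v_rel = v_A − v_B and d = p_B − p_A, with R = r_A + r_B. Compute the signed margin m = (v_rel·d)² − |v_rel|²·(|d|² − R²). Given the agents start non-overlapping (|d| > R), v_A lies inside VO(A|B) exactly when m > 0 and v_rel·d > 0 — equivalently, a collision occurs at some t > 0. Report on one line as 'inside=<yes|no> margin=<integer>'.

d = (-23, -4),  |d|² = 545;  R = 7+4 = 11,  c = 545−11² = 424
v_rel = (-4, -3),  |v_rel|² = 25;  v_rel·d = (-4)·(-23) + (-3)·(-4) = 104
25·t² − 208·t + 424 = 0  ⇒  m = 104² − 25·424 = 216
m = 216 > 0,  v_rel·d = 104 > 0  ⇒  inside

inside=yes margin=216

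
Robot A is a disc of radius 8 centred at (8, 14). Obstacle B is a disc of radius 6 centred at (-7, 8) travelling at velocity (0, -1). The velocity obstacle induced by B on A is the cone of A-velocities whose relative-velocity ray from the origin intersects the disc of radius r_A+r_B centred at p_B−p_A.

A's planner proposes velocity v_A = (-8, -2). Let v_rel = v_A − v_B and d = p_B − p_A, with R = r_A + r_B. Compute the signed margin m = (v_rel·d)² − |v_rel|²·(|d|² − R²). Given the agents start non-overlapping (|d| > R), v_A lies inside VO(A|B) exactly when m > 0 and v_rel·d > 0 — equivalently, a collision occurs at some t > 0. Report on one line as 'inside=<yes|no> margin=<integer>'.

d = (-15, -6),  |d|² = 261;  R = 8+6 = 14,  c = 261−14² = 65
v_rel = (-8, -1),  |v_rel|² = 65;  v_rel·d = (-8)·(-15) + (-1)·(-6) = 126
65·t² − 252·t + 65 = 0  ⇒  m = 126² − 65·65 = 11651
m = 11651 > 0,  v_rel·d = 126 > 0  ⇒  inside

inside=yes margin=11651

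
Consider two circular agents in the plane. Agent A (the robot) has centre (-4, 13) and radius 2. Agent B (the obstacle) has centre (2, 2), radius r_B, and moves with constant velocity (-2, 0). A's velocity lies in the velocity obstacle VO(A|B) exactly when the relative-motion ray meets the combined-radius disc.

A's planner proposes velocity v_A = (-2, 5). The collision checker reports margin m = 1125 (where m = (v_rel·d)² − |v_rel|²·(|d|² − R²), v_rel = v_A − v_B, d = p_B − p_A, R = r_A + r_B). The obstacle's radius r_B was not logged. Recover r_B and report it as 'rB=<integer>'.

m = 1125
d = (6, -11);  v_rel = (0, 5),  |v_rel|² = 25
v_rel×d = (0)·(-11) − (5)·(6) = -30
since m = R²·25 − (-30)²:  R² = (900 + 1125) / 25 = 81
R = √81 = 9  ⇒  r_B = 9 − 2 = 7

rB=7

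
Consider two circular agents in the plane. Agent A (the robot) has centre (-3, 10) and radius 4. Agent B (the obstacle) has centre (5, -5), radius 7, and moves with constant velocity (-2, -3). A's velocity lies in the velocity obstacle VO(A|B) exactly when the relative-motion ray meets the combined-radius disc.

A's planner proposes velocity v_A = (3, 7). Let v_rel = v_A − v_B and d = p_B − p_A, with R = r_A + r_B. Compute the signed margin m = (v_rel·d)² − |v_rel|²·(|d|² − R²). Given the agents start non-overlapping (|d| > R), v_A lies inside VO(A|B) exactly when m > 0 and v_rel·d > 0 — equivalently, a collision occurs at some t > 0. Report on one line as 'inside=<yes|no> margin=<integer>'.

d = (8, -15),  |d|² = 289;  R = 4+7 = 11,  c = 289−11² = 168
v_rel = (5, 10),  |v_rel|² = 125;  v_rel·d = (5)·(8) + (10)·(-15) = -110
125·t² + 220·t + 168 = 0  ⇒  m = (-110)² − 125·168 = -8900
m = -8900 < 0,  v_rel·d = -110 < 0  ⇒  outside

inside=no margin=-8900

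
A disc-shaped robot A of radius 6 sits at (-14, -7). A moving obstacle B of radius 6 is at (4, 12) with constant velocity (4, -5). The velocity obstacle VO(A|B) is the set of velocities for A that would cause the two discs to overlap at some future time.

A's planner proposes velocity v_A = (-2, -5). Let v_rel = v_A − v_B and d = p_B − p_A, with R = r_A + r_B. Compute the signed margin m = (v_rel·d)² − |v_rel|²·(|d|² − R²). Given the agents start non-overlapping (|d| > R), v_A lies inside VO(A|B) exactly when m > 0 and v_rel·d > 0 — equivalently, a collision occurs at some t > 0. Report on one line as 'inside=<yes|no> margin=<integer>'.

d = (18, 19),  |d|² = 685;  R = 6+6 = 12,  c = 685−12² = 541
v_rel = (-6, 0),  |v_rel|² = 36;  v_rel·d = (-6)·(18) + (0)·(19) = -108
36·t² + 216·t + 541 = 0  ⇒  m = (-108)² − 36·541 = -7812
m = -7812 < 0,  v_rel·d = -108 < 0  ⇒  outside

inside=no margin=-7812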